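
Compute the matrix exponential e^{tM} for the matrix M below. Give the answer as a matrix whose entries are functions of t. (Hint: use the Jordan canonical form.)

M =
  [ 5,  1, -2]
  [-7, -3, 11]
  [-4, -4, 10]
e^{tM} =
  [t^2*exp(4*t) + t*exp(4*t) + exp(4*t), t^2*exp(4*t) + t*exp(4*t), -3*t^2*exp(4*t)/2 - 2*t*exp(4*t)]
  [-t^2*exp(4*t) - 7*t*exp(4*t), -t^2*exp(4*t) - 7*t*exp(4*t) + exp(4*t), 3*t^2*exp(4*t)/2 + 11*t*exp(4*t)]
  [-4*t*exp(4*t), -4*t*exp(4*t), 6*t*exp(4*t) + exp(4*t)]

Strategy: write M = P · J · P⁻¹ where J is a Jordan canonical form, so e^{tM} = P · e^{tJ} · P⁻¹, and e^{tJ} can be computed block-by-block.

M has Jordan form
J =
  [4, 1, 0]
  [0, 4, 1]
  [0, 0, 4]
(up to reordering of blocks).

Per-block formulas:
  For a 3×3 Jordan block J_3(4): exp(t · J_3(4)) = e^(4t)·(I + t·N + (t^2/2)·N^2), where N is the 3×3 nilpotent shift.

After assembling e^{tJ} and conjugating by P, we get:

e^{tM} =
  [t^2*exp(4*t) + t*exp(4*t) + exp(4*t), t^2*exp(4*t) + t*exp(4*t), -3*t^2*exp(4*t)/2 - 2*t*exp(4*t)]
  [-t^2*exp(4*t) - 7*t*exp(4*t), -t^2*exp(4*t) - 7*t*exp(4*t) + exp(4*t), 3*t^2*exp(4*t)/2 + 11*t*exp(4*t)]
  [-4*t*exp(4*t), -4*t*exp(4*t), 6*t*exp(4*t) + exp(4*t)]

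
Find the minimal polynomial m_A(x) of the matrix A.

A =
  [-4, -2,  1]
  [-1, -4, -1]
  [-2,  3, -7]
x^3 + 15*x^2 + 75*x + 125

The characteristic polynomial is χ_A(x) = (x + 5)^3, so the eigenvalues are known. The minimal polynomial is
  m_A(x) = Π_λ (x − λ)^{k_λ}
where k_λ is the size of the *largest* Jordan block for λ (equivalently, the smallest k with (A − λI)^k v = 0 for every generalised eigenvector v of λ).

  λ = -5: largest Jordan block has size 3, contributing (x + 5)^3

So m_A(x) = (x + 5)^3 = x^3 + 15*x^2 + 75*x + 125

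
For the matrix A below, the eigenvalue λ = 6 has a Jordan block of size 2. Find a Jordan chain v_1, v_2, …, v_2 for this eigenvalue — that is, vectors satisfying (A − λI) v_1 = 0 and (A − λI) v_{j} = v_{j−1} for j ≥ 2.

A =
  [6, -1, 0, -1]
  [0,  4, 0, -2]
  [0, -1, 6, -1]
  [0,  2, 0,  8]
A Jordan chain for λ = 6 of length 2:
v_1 = (-1, -2, -1, 2)ᵀ
v_2 = (0, 1, 0, 0)ᵀ

Let N = A − (6)·I. We want v_2 with N^2 v_2 = 0 but N^1 v_2 ≠ 0; then v_{j-1} := N · v_j for j = 2, …, 2.

Pick v_2 = (0, 1, 0, 0)ᵀ.
Then v_1 = N · v_2 = (-1, -2, -1, 2)ᵀ.

Sanity check: (A − (6)·I) v_1 = (0, 0, 0, 0)ᵀ = 0. ✓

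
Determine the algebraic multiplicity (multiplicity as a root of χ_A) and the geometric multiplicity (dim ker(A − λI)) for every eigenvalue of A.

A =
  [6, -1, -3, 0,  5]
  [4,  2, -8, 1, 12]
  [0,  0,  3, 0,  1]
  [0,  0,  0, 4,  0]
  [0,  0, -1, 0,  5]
λ = 4: alg = 5, geom = 2

Step 1 — factor the characteristic polynomial to read off the algebraic multiplicities:
  χ_A(x) = (x - 4)^5

Step 2 — compute geometric multiplicities via the rank-nullity identity g(λ) = n − rank(A − λI):
  rank(A − (4)·I) = 3, so dim ker(A − (4)·I) = n − 3 = 2

Summary:
  λ = 4: algebraic multiplicity = 5, geometric multiplicity = 2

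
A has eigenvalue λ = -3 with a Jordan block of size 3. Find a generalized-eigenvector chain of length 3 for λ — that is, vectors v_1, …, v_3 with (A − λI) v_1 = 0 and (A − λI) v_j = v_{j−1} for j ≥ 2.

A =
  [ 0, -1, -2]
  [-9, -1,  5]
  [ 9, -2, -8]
A Jordan chain for λ = -3 of length 3:
v_1 = (-1, 3, -3)ᵀ
v_2 = (-1, 2, -2)ᵀ
v_3 = (0, 1, 0)ᵀ

Let N = A − (-3)·I. We want v_3 with N^3 v_3 = 0 but N^2 v_3 ≠ 0; then v_{j-1} := N · v_j for j = 3, …, 2.

Pick v_3 = (0, 1, 0)ᵀ.
Then v_2 = N · v_3 = (-1, 2, -2)ᵀ.
Then v_1 = N · v_2 = (-1, 3, -3)ᵀ.

Sanity check: (A − (-3)·I) v_1 = (0, 0, 0)ᵀ = 0. ✓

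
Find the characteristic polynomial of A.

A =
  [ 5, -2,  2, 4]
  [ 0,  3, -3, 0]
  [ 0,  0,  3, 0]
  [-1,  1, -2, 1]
x^4 - 12*x^3 + 54*x^2 - 108*x + 81

Expanding det(x·I − A) (e.g. by cofactor expansion or by noting that A is similar to its Jordan form J, which has the same characteristic polynomial as A) gives
  χ_A(x) = x^4 - 12*x^3 + 54*x^2 - 108*x + 81
which factors as (x - 3)^4. The eigenvalues (with algebraic multiplicities) are λ = 3 with multiplicity 4.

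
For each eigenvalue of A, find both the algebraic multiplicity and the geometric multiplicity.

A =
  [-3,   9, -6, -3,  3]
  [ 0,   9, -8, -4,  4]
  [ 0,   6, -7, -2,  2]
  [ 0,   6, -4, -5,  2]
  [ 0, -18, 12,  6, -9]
λ = -3: alg = 5, geom = 4

Step 1 — factor the characteristic polynomial to read off the algebraic multiplicities:
  χ_A(x) = (x + 3)^5

Step 2 — compute geometric multiplicities via the rank-nullity identity g(λ) = n − rank(A − λI):
  rank(A − (-3)·I) = 1, so dim ker(A − (-3)·I) = n − 1 = 4

Summary:
  λ = -3: algebraic multiplicity = 5, geometric multiplicity = 4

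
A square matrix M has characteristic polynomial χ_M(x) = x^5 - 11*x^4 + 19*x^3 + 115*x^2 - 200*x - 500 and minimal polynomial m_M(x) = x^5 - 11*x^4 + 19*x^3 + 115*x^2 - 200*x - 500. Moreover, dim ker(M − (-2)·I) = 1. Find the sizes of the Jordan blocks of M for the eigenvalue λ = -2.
Block sizes for λ = -2: [2]

Step 1 — from the characteristic polynomial, algebraic multiplicity of λ = -2 is 2. From dim ker(M − (-2)·I) = 1, there are exactly 1 Jordan blocks for λ = -2.
Step 2 — from the minimal polynomial, the factor (x + 2)^2 tells us the largest block for λ = -2 has size 2.
Step 3 — with total size 2, 1 blocks, and largest block 2, the block sizes (in nonincreasing order) are [2].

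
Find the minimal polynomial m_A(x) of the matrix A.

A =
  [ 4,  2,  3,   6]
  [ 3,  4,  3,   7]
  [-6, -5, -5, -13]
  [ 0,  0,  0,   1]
x^3 - 3*x^2 + 3*x - 1

The characteristic polynomial is χ_A(x) = (x - 1)^4, so the eigenvalues are known. The minimal polynomial is
  m_A(x) = Π_λ (x − λ)^{k_λ}
where k_λ is the size of the *largest* Jordan block for λ (equivalently, the smallest k with (A − λI)^k v = 0 for every generalised eigenvector v of λ).

  λ = 1: largest Jordan block has size 3, contributing (x − 1)^3

So m_A(x) = (x - 1)^3 = x^3 - 3*x^2 + 3*x - 1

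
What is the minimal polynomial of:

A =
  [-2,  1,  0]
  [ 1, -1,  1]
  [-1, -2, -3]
x^3 + 6*x^2 + 12*x + 8

The characteristic polynomial is χ_A(x) = (x + 2)^3, so the eigenvalues are known. The minimal polynomial is
  m_A(x) = Π_λ (x − λ)^{k_λ}
where k_λ is the size of the *largest* Jordan block for λ (equivalently, the smallest k with (A − λI)^k v = 0 for every generalised eigenvector v of λ).

  λ = -2: largest Jordan block has size 3, contributing (x + 2)^3

So m_A(x) = (x + 2)^3 = x^3 + 6*x^2 + 12*x + 8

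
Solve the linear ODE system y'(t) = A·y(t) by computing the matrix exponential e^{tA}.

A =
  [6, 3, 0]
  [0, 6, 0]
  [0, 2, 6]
e^{tA} =
  [exp(6*t), 3*t*exp(6*t), 0]
  [0, exp(6*t), 0]
  [0, 2*t*exp(6*t), exp(6*t)]

Strategy: write A = P · J · P⁻¹ where J is a Jordan canonical form, so e^{tA} = P · e^{tJ} · P⁻¹, and e^{tJ} can be computed block-by-block.

A has Jordan form
J =
  [6, 1, 0]
  [0, 6, 0]
  [0, 0, 6]
(up to reordering of blocks).

Per-block formulas:
  For a 2×2 Jordan block J_2(6): exp(t · J_2(6)) = e^(6t)·(I + t·N), where N is the 2×2 nilpotent shift.
  For a 1×1 block at λ = 6: exp(t · [6]) = [e^(6t)].

After assembling e^{tJ} and conjugating by P, we get:

e^{tA} =
  [exp(6*t), 3*t*exp(6*t), 0]
  [0, exp(6*t), 0]
  [0, 2*t*exp(6*t), exp(6*t)]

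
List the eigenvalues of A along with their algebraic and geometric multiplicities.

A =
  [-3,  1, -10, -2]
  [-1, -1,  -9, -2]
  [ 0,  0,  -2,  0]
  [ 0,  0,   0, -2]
λ = -2: alg = 4, geom = 2

Step 1 — factor the characteristic polynomial to read off the algebraic multiplicities:
  χ_A(x) = (x + 2)^4

Step 2 — compute geometric multiplicities via the rank-nullity identity g(λ) = n − rank(A − λI):
  rank(A − (-2)·I) = 2, so dim ker(A − (-2)·I) = n − 2 = 2

Summary:
  λ = -2: algebraic multiplicity = 4, geometric multiplicity = 2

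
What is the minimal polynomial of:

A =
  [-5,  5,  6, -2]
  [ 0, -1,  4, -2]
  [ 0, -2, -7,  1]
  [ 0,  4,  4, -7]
x^2 + 10*x + 25

The characteristic polynomial is χ_A(x) = (x + 5)^4, so the eigenvalues are known. The minimal polynomial is
  m_A(x) = Π_λ (x − λ)^{k_λ}
where k_λ is the size of the *largest* Jordan block for λ (equivalently, the smallest k with (A − λI)^k v = 0 for every generalised eigenvector v of λ).

  λ = -5: largest Jordan block has size 2, contributing (x + 5)^2

So m_A(x) = (x + 5)^2 = x^2 + 10*x + 25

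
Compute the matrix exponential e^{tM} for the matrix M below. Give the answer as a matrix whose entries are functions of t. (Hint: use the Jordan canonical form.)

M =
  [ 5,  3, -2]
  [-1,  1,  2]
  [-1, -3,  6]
e^{tM} =
  [t*exp(4*t) + exp(4*t), 3*t*exp(4*t), -2*t*exp(4*t)]
  [-t*exp(4*t), -3*t*exp(4*t) + exp(4*t), 2*t*exp(4*t)]
  [-t*exp(4*t), -3*t*exp(4*t), 2*t*exp(4*t) + exp(4*t)]

Strategy: write M = P · J · P⁻¹ where J is a Jordan canonical form, so e^{tM} = P · e^{tJ} · P⁻¹, and e^{tJ} can be computed block-by-block.

M has Jordan form
J =
  [4, 1, 0]
  [0, 4, 0]
  [0, 0, 4]
(up to reordering of blocks).

Per-block formulas:
  For a 2×2 Jordan block J_2(4): exp(t · J_2(4)) = e^(4t)·(I + t·N), where N is the 2×2 nilpotent shift.
  For a 1×1 block at λ = 4: exp(t · [4]) = [e^(4t)].

After assembling e^{tJ} and conjugating by P, we get:

e^{tM} =
  [t*exp(4*t) + exp(4*t), 3*t*exp(4*t), -2*t*exp(4*t)]
  [-t*exp(4*t), -3*t*exp(4*t) + exp(4*t), 2*t*exp(4*t)]
  [-t*exp(4*t), -3*t*exp(4*t), 2*t*exp(4*t) + exp(4*t)]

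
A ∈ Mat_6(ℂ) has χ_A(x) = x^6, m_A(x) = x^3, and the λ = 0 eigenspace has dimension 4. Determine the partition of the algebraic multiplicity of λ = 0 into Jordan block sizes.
Block sizes for λ = 0: [3, 1, 1, 1]

Step 1 — from the characteristic polynomial, algebraic multiplicity of λ = 0 is 6. From dim ker(A − (0)·I) = 4, there are exactly 4 Jordan blocks for λ = 0.
Step 2 — from the minimal polynomial, the factor (x − 0)^3 tells us the largest block for λ = 0 has size 3.
Step 3 — with total size 6, 4 blocks, and largest block 3, the block sizes (in nonincreasing order) are [3, 1, 1, 1].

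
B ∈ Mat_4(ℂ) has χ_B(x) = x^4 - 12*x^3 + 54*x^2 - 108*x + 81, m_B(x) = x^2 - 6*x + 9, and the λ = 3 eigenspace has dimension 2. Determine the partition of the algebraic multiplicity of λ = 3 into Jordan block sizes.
Block sizes for λ = 3: [2, 2]

Step 1 — from the characteristic polynomial, algebraic multiplicity of λ = 3 is 4. From dim ker(B − (3)·I) = 2, there are exactly 2 Jordan blocks for λ = 3.
Step 2 — from the minimal polynomial, the factor (x − 3)^2 tells us the largest block for λ = 3 has size 2.
Step 3 — with total size 4, 2 blocks, and largest block 2, the block sizes (in nonincreasing order) are [2, 2].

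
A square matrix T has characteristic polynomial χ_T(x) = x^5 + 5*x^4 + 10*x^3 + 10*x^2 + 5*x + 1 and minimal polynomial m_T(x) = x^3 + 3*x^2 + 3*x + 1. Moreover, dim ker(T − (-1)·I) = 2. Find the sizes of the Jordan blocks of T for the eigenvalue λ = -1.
Block sizes for λ = -1: [3, 2]

Step 1 — from the characteristic polynomial, algebraic multiplicity of λ = -1 is 5. From dim ker(T − (-1)·I) = 2, there are exactly 2 Jordan blocks for λ = -1.
Step 2 — from the minimal polynomial, the factor (x + 1)^3 tells us the largest block for λ = -1 has size 3.
Step 3 — with total size 5, 2 blocks, and largest block 3, the block sizes (in nonincreasing order) are [3, 2].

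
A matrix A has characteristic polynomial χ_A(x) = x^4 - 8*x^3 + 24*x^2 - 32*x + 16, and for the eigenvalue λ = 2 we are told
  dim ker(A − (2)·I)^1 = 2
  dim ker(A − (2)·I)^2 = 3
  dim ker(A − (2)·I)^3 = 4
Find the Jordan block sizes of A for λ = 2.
Block sizes for λ = 2: [3, 1]

From the dimensions of kernels of powers, the number of Jordan blocks of size at least j is d_j − d_{j−1} where d_j = dim ker(N^j) (with d_0 = 0). Computing the differences gives [2, 1, 1].
The number of blocks of size exactly k is (#blocks of size ≥ k) − (#blocks of size ≥ k + 1), so the partition is: 1 block(s) of size 1, 1 block(s) of size 3.
In nonincreasing order the block sizes are [3, 1].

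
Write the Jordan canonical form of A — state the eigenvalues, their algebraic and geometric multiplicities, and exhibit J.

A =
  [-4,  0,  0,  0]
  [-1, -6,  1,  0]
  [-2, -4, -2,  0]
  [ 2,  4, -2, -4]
J_2(-4) ⊕ J_1(-4) ⊕ J_1(-4)

The characteristic polynomial is
  det(x·I − A) = x^4 + 16*x^3 + 96*x^2 + 256*x + 256 = (x + 4)^4

Eigenvalues and multiplicities (the geometric multiplicity of λ is n − rank(A − λI), which equals the number of Jordan blocks for λ):
  λ = -4: algebraic multiplicity = 4, geometric multiplicity = 3

Determining the block sizes for each eigenvalue:
  λ = -4: 3 blocks summing to 4 forces exactly one block of size 2 and the rest size 1 → block sizes [2, 1, 1]

Assembling the blocks gives a Jordan form
J =
  [-4,  1,  0,  0]
  [ 0, -4,  0,  0]
  [ 0,  0, -4,  0]
  [ 0,  0,  0, -4]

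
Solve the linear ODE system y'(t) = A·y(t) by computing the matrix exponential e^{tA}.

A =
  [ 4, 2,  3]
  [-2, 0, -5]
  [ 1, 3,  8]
e^{tA} =
  [-t^2*exp(4*t)/2 + exp(4*t), t^2*exp(4*t)/2 + 2*t*exp(4*t), t^2*exp(4*t) + 3*t*exp(4*t)]
  [3*t^2*exp(4*t)/2 - 2*t*exp(4*t), -3*t^2*exp(4*t)/2 - 4*t*exp(4*t) + exp(4*t), -3*t^2*exp(4*t) - 5*t*exp(4*t)]
  [-t^2*exp(4*t) + t*exp(4*t), t^2*exp(4*t) + 3*t*exp(4*t), 2*t^2*exp(4*t) + 4*t*exp(4*t) + exp(4*t)]

Strategy: write A = P · J · P⁻¹ where J is a Jordan canonical form, so e^{tA} = P · e^{tJ} · P⁻¹, and e^{tJ} can be computed block-by-block.

A has Jordan form
J =
  [4, 1, 0]
  [0, 4, 1]
  [0, 0, 4]
(up to reordering of blocks).

Per-block formulas:
  For a 3×3 Jordan block J_3(4): exp(t · J_3(4)) = e^(4t)·(I + t·N + (t^2/2)·N^2), where N is the 3×3 nilpotent shift.

After assembling e^{tJ} and conjugating by P, we get:

e^{tA} =
  [-t^2*exp(4*t)/2 + exp(4*t), t^2*exp(4*t)/2 + 2*t*exp(4*t), t^2*exp(4*t) + 3*t*exp(4*t)]
  [3*t^2*exp(4*t)/2 - 2*t*exp(4*t), -3*t^2*exp(4*t)/2 - 4*t*exp(4*t) + exp(4*t), -3*t^2*exp(4*t) - 5*t*exp(4*t)]
  [-t^2*exp(4*t) + t*exp(4*t), t^2*exp(4*t) + 3*t*exp(4*t), 2*t^2*exp(4*t) + 4*t*exp(4*t) + exp(4*t)]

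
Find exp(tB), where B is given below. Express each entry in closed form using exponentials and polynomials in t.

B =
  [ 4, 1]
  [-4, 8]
e^{tB} =
  [-2*t*exp(6*t) + exp(6*t), t*exp(6*t)]
  [-4*t*exp(6*t), 2*t*exp(6*t) + exp(6*t)]

Strategy: write B = P · J · P⁻¹ where J is a Jordan canonical form, so e^{tB} = P · e^{tJ} · P⁻¹, and e^{tJ} can be computed block-by-block.

B has Jordan form
J =
  [6, 1]
  [0, 6]
(up to reordering of blocks).

Per-block formulas:
  For a 2×2 Jordan block J_2(6): exp(t · J_2(6)) = e^(6t)·(I + t·N), where N is the 2×2 nilpotent shift.

After assembling e^{tJ} and conjugating by P, we get:

e^{tB} =
  [-2*t*exp(6*t) + exp(6*t), t*exp(6*t)]
  [-4*t*exp(6*t), 2*t*exp(6*t) + exp(6*t)]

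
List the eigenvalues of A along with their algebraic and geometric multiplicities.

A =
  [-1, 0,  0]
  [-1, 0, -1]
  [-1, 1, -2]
λ = -1: alg = 3, geom = 2

Step 1 — factor the characteristic polynomial to read off the algebraic multiplicities:
  χ_A(x) = (x + 1)^3

Step 2 — compute geometric multiplicities via the rank-nullity identity g(λ) = n − rank(A − λI):
  rank(A − (-1)·I) = 1, so dim ker(A − (-1)·I) = n − 1 = 2

Summary:
  λ = -1: algebraic multiplicity = 3, geometric multiplicity = 2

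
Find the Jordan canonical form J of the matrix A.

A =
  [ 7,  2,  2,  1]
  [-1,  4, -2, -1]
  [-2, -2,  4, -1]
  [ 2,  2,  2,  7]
J_2(5) ⊕ J_1(6) ⊕ J_1(6)

The characteristic polynomial is
  det(x·I − A) = x^4 - 22*x^3 + 181*x^2 - 660*x + 900 = (x - 6)^2*(x - 5)^2

Eigenvalues and multiplicities (the geometric multiplicity of λ is n − rank(A − λI), which equals the number of Jordan blocks for λ):
  λ = 5: algebraic multiplicity = 2, geometric multiplicity = 1
  λ = 6: algebraic multiplicity = 2, geometric multiplicity = 2

Determining the block sizes for each eigenvalue:
  λ = 5: one block (gm = 1), so the single block has size am = 2 → block sizes [2]
  λ = 6: gm = am = 2, so every block has size 1 → block sizes [1, 1]

Assembling the blocks gives a Jordan form
J =
  [5, 1, 0, 0]
  [0, 5, 0, 0]
  [0, 0, 6, 0]
  [0, 0, 0, 6]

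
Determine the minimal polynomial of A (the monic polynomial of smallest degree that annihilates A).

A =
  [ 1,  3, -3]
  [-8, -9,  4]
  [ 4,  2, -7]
x^2 + 10*x + 25

The characteristic polynomial is χ_A(x) = (x + 5)^3, so the eigenvalues are known. The minimal polynomial is
  m_A(x) = Π_λ (x − λ)^{k_λ}
where k_λ is the size of the *largest* Jordan block for λ (equivalently, the smallest k with (A − λI)^k v = 0 for every generalised eigenvector v of λ).

  λ = -5: largest Jordan block has size 2, contributing (x + 5)^2

So m_A(x) = (x + 5)^2 = x^2 + 10*x + 25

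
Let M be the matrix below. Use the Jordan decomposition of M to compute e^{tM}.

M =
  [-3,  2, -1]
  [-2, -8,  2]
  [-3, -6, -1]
e^{tM} =
  [t*exp(-4*t) + exp(-4*t), 2*t*exp(-4*t), -t*exp(-4*t)]
  [-2*t*exp(-4*t), -4*t*exp(-4*t) + exp(-4*t), 2*t*exp(-4*t)]
  [-3*t*exp(-4*t), -6*t*exp(-4*t), 3*t*exp(-4*t) + exp(-4*t)]

Strategy: write M = P · J · P⁻¹ where J is a Jordan canonical form, so e^{tM} = P · e^{tJ} · P⁻¹, and e^{tJ} can be computed block-by-block.

M has Jordan form
J =
  [-4,  1,  0]
  [ 0, -4,  0]
  [ 0,  0, -4]
(up to reordering of blocks).

Per-block formulas:
  For a 2×2 Jordan block J_2(-4): exp(t · J_2(-4)) = e^(-4t)·(I + t·N), where N is the 2×2 nilpotent shift.
  For a 1×1 block at λ = -4: exp(t · [-4]) = [e^(-4t)].

After assembling e^{tJ} and conjugating by P, we get:

e^{tM} =
  [t*exp(-4*t) + exp(-4*t), 2*t*exp(-4*t), -t*exp(-4*t)]
  [-2*t*exp(-4*t), -4*t*exp(-4*t) + exp(-4*t), 2*t*exp(-4*t)]
  [-3*t*exp(-4*t), -6*t*exp(-4*t), 3*t*exp(-4*t) + exp(-4*t)]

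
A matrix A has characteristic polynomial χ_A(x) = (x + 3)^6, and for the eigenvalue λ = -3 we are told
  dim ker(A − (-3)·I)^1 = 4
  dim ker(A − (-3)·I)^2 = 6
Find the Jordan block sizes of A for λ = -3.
Block sizes for λ = -3: [2, 2, 1, 1]

From the dimensions of kernels of powers, the number of Jordan blocks of size at least j is d_j − d_{j−1} where d_j = dim ker(N^j) (with d_0 = 0). Computing the differences gives [4, 2].
The number of blocks of size exactly k is (#blocks of size ≥ k) − (#blocks of size ≥ k + 1), so the partition is: 2 block(s) of size 1, 2 block(s) of size 2.
In nonincreasing order the block sizes are [2, 2, 1, 1].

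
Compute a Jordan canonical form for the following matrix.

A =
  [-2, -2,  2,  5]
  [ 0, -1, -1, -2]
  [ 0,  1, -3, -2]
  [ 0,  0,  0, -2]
J_2(-2) ⊕ J_2(-2)

The characteristic polynomial is
  det(x·I − A) = x^4 + 8*x^3 + 24*x^2 + 32*x + 16 = (x + 2)^4

Eigenvalues and multiplicities (the geometric multiplicity of λ is n − rank(A − λI), which equals the number of Jordan blocks for λ):
  λ = -2: algebraic multiplicity = 4, geometric multiplicity = 2

Determining the block sizes for each eigenvalue:
  λ = -2: with am = 4 and gm = 2, the partition is not yet determined (e.g. several partitions of 4 into 2 parts exist). Let N = A − (-2)·I. Computing rank(N^1) = 2, rank(N^2) = 0; the number of blocks of size ≥ j is rank(N^{j−1}) − rank(N^j), giving [2, 2]. So we have 2 block(s) of size 2 → block sizes [2, 2]

Assembling the blocks gives a Jordan form
J =
  [-2,  1,  0,  0]
  [ 0, -2,  0,  0]
  [ 0,  0, -2,  1]
  [ 0,  0,  0, -2]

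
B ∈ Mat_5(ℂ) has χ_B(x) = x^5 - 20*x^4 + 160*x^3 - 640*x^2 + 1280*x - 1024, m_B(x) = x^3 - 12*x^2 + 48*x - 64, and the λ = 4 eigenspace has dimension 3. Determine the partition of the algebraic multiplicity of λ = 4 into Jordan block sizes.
Block sizes for λ = 4: [3, 1, 1]

Step 1 — from the characteristic polynomial, algebraic multiplicity of λ = 4 is 5. From dim ker(B − (4)·I) = 3, there are exactly 3 Jordan blocks for λ = 4.
Step 2 — from the minimal polynomial, the factor (x − 4)^3 tells us the largest block for λ = 4 has size 3.
Step 3 — with total size 5, 3 blocks, and largest block 3, the block sizes (in nonincreasing order) are [3, 1, 1].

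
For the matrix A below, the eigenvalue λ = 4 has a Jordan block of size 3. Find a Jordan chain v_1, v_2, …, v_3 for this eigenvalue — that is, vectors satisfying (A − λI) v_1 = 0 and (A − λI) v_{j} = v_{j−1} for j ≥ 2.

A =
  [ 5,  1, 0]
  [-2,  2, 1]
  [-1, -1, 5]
A Jordan chain for λ = 4 of length 3:
v_1 = (-1, 1, 0)ᵀ
v_2 = (1, -2, -1)ᵀ
v_3 = (1, 0, 0)ᵀ

Let N = A − (4)·I. We want v_3 with N^3 v_3 = 0 but N^2 v_3 ≠ 0; then v_{j-1} := N · v_j for j = 3, …, 2.

Pick v_3 = (1, 0, 0)ᵀ.
Then v_2 = N · v_3 = (1, -2, -1)ᵀ.
Then v_1 = N · v_2 = (-1, 1, 0)ᵀ.

Sanity check: (A − (4)·I) v_1 = (0, 0, 0)ᵀ = 0. ✓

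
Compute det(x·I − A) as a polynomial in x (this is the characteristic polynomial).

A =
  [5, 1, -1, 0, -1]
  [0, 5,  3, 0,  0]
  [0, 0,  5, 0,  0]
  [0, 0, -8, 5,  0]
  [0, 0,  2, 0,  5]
x^5 - 25*x^4 + 250*x^3 - 1250*x^2 + 3125*x - 3125

Expanding det(x·I − A) (e.g. by cofactor expansion or by noting that A is similar to its Jordan form J, which has the same characteristic polynomial as A) gives
  χ_A(x) = x^5 - 25*x^4 + 250*x^3 - 1250*x^2 + 3125*x - 3125
which factors as (x - 5)^5. The eigenvalues (with algebraic multiplicities) are λ = 5 with multiplicity 5.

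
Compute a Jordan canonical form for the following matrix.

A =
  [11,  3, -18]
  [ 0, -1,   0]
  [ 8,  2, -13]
J_2(-1) ⊕ J_1(-1)

The characteristic polynomial is
  det(x·I − A) = x^3 + 3*x^2 + 3*x + 1 = (x + 1)^3

Eigenvalues and multiplicities (the geometric multiplicity of λ is n − rank(A − λI), which equals the number of Jordan blocks for λ):
  λ = -1: algebraic multiplicity = 3, geometric multiplicity = 2

Determining the block sizes for each eigenvalue:
  λ = -1: 2 blocks summing to 3 forces exactly one block of size 2 and the rest size 1 → block sizes [2, 1]

Assembling the blocks gives a Jordan form
J =
  [-1,  1,  0]
  [ 0, -1,  0]
  [ 0,  0, -1]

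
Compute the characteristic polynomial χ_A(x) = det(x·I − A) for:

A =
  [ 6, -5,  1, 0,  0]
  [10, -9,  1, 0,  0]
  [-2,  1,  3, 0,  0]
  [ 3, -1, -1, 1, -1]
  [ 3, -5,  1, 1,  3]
x^5 - 4*x^4 - 8*x^3 + 64*x^2 - 112*x + 64

Expanding det(x·I − A) (e.g. by cofactor expansion or by noting that A is similar to its Jordan form J, which has the same characteristic polynomial as A) gives
  χ_A(x) = x^5 - 4*x^4 - 8*x^3 + 64*x^2 - 112*x + 64
which factors as (x - 2)^4*(x + 4). The eigenvalues (with algebraic multiplicities) are λ = -4 with multiplicity 1, λ = 2 with multiplicity 4.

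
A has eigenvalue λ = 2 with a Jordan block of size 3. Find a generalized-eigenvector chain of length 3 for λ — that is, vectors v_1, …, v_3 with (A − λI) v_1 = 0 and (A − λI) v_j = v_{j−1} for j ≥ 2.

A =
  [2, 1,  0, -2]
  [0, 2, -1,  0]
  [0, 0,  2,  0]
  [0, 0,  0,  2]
A Jordan chain for λ = 2 of length 3:
v_1 = (-1, 0, 0, 0)ᵀ
v_2 = (0, -1, 0, 0)ᵀ
v_3 = (0, 0, 1, 0)ᵀ

Let N = A − (2)·I. We want v_3 with N^3 v_3 = 0 but N^2 v_3 ≠ 0; then v_{j-1} := N · v_j for j = 3, …, 2.

Pick v_3 = (0, 0, 1, 0)ᵀ.
Then v_2 = N · v_3 = (0, -1, 0, 0)ᵀ.
Then v_1 = N · v_2 = (-1, 0, 0, 0)ᵀ.

Sanity check: (A − (2)·I) v_1 = (0, 0, 0, 0)ᵀ = 0. ✓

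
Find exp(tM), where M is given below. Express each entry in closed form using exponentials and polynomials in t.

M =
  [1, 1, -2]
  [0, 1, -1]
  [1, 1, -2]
e^{tM} =
  [-t^2/2 + t + 1, t, t^2/2 - 2*t]
  [-t^2/2, t + 1, t^2/2 - t]
  [-t^2/2 + t, t, t^2/2 - 2*t + 1]

Strategy: write M = P · J · P⁻¹ where J is a Jordan canonical form, so e^{tM} = P · e^{tJ} · P⁻¹, and e^{tJ} can be computed block-by-block.

M has Jordan form
J =
  [0, 1, 0]
  [0, 0, 1]
  [0, 0, 0]
(up to reordering of blocks).

Per-block formulas:
  For a 3×3 Jordan block J_3(0): exp(t · J_3(0)) = e^(0t)·(I + t·N + (t^2/2)·N^2), where N is the 3×3 nilpotent shift.

After assembling e^{tJ} and conjugating by P, we get:

e^{tM} =
  [-t^2/2 + t + 1, t, t^2/2 - 2*t]
  [-t^2/2, t + 1, t^2/2 - t]
  [-t^2/2 + t, t, t^2/2 - 2*t + 1]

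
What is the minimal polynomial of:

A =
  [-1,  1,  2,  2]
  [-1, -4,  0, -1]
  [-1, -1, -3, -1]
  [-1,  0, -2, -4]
x^3 + 9*x^2 + 27*x + 27

The characteristic polynomial is χ_A(x) = (x + 3)^4, so the eigenvalues are known. The minimal polynomial is
  m_A(x) = Π_λ (x − λ)^{k_λ}
where k_λ is the size of the *largest* Jordan block for λ (equivalently, the smallest k with (A − λI)^k v = 0 for every generalised eigenvector v of λ).

  λ = -3: largest Jordan block has size 3, contributing (x + 3)^3

So m_A(x) = (x + 3)^3 = x^3 + 9*x^2 + 27*x + 27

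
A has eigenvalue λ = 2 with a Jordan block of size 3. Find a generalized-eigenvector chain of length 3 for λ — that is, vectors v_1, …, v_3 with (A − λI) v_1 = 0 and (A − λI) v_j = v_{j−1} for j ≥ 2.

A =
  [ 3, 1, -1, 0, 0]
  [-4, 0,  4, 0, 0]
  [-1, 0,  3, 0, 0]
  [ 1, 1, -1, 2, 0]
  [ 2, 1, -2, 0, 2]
A Jordan chain for λ = 2 of length 3:
v_1 = (-2, 0, -2, -2, 0)ᵀ
v_2 = (1, -4, -1, 1, 2)ᵀ
v_3 = (1, 0, 0, 0, 0)ᵀ

Let N = A − (2)·I. We want v_3 with N^3 v_3 = 0 but N^2 v_3 ≠ 0; then v_{j-1} := N · v_j for j = 3, …, 2.

Pick v_3 = (1, 0, 0, 0, 0)ᵀ.
Then v_2 = N · v_3 = (1, -4, -1, 1, 2)ᵀ.
Then v_1 = N · v_2 = (-2, 0, -2, -2, 0)ᵀ.

Sanity check: (A − (2)·I) v_1 = (0, 0, 0, 0, 0)ᵀ = 0. ✓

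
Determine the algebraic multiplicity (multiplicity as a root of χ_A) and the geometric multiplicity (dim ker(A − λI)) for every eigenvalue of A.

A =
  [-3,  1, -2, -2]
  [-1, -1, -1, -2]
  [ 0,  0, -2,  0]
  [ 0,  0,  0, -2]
λ = -2: alg = 4, geom = 2

Step 1 — factor the characteristic polynomial to read off the algebraic multiplicities:
  χ_A(x) = (x + 2)^4

Step 2 — compute geometric multiplicities via the rank-nullity identity g(λ) = n − rank(A − λI):
  rank(A − (-2)·I) = 2, so dim ker(A − (-2)·I) = n − 2 = 2

Summary:
  λ = -2: algebraic multiplicity = 4, geometric multiplicity = 2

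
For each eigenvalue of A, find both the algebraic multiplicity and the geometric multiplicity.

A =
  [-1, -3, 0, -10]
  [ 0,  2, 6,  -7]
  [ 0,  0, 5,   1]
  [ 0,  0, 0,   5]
λ = -1: alg = 1, geom = 1; λ = 2: alg = 1, geom = 1; λ = 5: alg = 2, geom = 1

Step 1 — factor the characteristic polynomial to read off the algebraic multiplicities:
  χ_A(x) = (x - 5)^2*(x - 2)*(x + 1)

Step 2 — compute geometric multiplicities via the rank-nullity identity g(λ) = n − rank(A − λI):
  rank(A − (-1)·I) = 3, so dim ker(A − (-1)·I) = n − 3 = 1
  rank(A − (2)·I) = 3, so dim ker(A − (2)·I) = n − 3 = 1
  rank(A − (5)·I) = 3, so dim ker(A − (5)·I) = n − 3 = 1

Summary:
  λ = -1: algebraic multiplicity = 1, geometric multiplicity = 1
  λ = 2: algebraic multiplicity = 1, geometric multiplicity = 1
  λ = 5: algebraic multiplicity = 2, geometric multiplicity = 1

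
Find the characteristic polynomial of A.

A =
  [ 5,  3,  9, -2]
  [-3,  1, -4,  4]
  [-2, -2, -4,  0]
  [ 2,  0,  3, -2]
x^4

Expanding det(x·I − A) (e.g. by cofactor expansion or by noting that A is similar to its Jordan form J, which has the same characteristic polynomial as A) gives
  χ_A(x) = x^4
which factors as x^4. The eigenvalues (with algebraic multiplicities) are λ = 0 with multiplicity 4.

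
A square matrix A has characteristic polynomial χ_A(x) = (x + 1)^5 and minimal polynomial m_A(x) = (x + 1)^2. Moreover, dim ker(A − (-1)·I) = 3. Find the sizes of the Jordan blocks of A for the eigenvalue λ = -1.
Block sizes for λ = -1: [2, 2, 1]

Step 1 — from the characteristic polynomial, algebraic multiplicity of λ = -1 is 5. From dim ker(A − (-1)·I) = 3, there are exactly 3 Jordan blocks for λ = -1.
Step 2 — from the minimal polynomial, the factor (x + 1)^2 tells us the largest block for λ = -1 has size 2.
Step 3 — with total size 5, 3 blocks, and largest block 2, the block sizes (in nonincreasing order) are [2, 2, 1].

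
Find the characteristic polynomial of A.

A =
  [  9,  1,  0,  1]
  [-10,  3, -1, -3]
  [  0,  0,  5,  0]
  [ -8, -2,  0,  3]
x^4 - 20*x^3 + 150*x^2 - 500*x + 625

Expanding det(x·I − A) (e.g. by cofactor expansion or by noting that A is similar to its Jordan form J, which has the same characteristic polynomial as A) gives
  χ_A(x) = x^4 - 20*x^3 + 150*x^2 - 500*x + 625
which factors as (x - 5)^4. The eigenvalues (with algebraic multiplicities) are λ = 5 with multiplicity 4.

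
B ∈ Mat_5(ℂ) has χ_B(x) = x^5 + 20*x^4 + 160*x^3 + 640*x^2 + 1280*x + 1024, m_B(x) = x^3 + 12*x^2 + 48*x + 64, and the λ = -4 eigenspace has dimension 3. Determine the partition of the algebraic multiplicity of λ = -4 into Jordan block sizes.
Block sizes for λ = -4: [3, 1, 1]

Step 1 — from the characteristic polynomial, algebraic multiplicity of λ = -4 is 5. From dim ker(B − (-4)·I) = 3, there are exactly 3 Jordan blocks for λ = -4.
Step 2 — from the minimal polynomial, the factor (x + 4)^3 tells us the largest block for λ = -4 has size 3.
Step 3 — with total size 5, 3 blocks, and largest block 3, the block sizes (in nonincreasing order) are [3, 1, 1].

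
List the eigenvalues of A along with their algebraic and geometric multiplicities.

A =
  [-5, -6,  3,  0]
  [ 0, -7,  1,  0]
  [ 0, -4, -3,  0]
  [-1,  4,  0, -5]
λ = -5: alg = 4, geom = 2

Step 1 — factor the characteristic polynomial to read off the algebraic multiplicities:
  χ_A(x) = (x + 5)^4

Step 2 — compute geometric multiplicities via the rank-nullity identity g(λ) = n − rank(A − λI):
  rank(A − (-5)·I) = 2, so dim ker(A − (-5)·I) = n − 2 = 2

Summary:
  λ = -5: algebraic multiplicity = 4, geometric multiplicity = 2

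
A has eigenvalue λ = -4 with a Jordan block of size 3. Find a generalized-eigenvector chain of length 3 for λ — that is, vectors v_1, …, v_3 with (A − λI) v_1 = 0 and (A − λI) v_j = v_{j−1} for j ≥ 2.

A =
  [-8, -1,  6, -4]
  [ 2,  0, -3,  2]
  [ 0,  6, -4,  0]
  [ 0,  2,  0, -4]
A Jordan chain for λ = -4 of length 3:
v_1 = (14, 0, 12, 4)ᵀ
v_2 = (-4, 2, 0, 0)ᵀ
v_3 = (1, 0, 0, 0)ᵀ

Let N = A − (-4)·I. We want v_3 with N^3 v_3 = 0 but N^2 v_3 ≠ 0; then v_{j-1} := N · v_j for j = 3, …, 2.

Pick v_3 = (1, 0, 0, 0)ᵀ.
Then v_2 = N · v_3 = (-4, 2, 0, 0)ᵀ.
Then v_1 = N · v_2 = (14, 0, 12, 4)ᵀ.

Sanity check: (A − (-4)·I) v_1 = (0, 0, 0, 0)ᵀ = 0. ✓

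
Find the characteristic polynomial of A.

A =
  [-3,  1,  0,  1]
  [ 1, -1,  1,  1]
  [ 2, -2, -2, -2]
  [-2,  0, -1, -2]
x^4 + 8*x^3 + 24*x^2 + 32*x + 16

Expanding det(x·I − A) (e.g. by cofactor expansion or by noting that A is similar to its Jordan form J, which has the same characteristic polynomial as A) gives
  χ_A(x) = x^4 + 8*x^3 + 24*x^2 + 32*x + 16
which factors as (x + 2)^4. The eigenvalues (with algebraic multiplicities) are λ = -2 with multiplicity 4.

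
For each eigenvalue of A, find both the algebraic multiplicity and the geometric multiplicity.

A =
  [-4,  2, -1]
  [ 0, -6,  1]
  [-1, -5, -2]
λ = -4: alg = 3, geom = 1

Step 1 — factor the characteristic polynomial to read off the algebraic multiplicities:
  χ_A(x) = (x + 4)^3

Step 2 — compute geometric multiplicities via the rank-nullity identity g(λ) = n − rank(A − λI):
  rank(A − (-4)·I) = 2, so dim ker(A − (-4)·I) = n − 2 = 1

Summary:
  λ = -4: algebraic multiplicity = 3, geometric multiplicity = 1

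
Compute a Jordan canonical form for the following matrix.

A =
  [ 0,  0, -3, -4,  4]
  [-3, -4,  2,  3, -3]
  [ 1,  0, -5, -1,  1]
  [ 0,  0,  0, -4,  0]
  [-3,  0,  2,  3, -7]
J_3(-4) ⊕ J_1(-4) ⊕ J_1(-4)

The characteristic polynomial is
  det(x·I − A) = x^5 + 20*x^4 + 160*x^3 + 640*x^2 + 1280*x + 1024 = (x + 4)^5

Eigenvalues and multiplicities (the geometric multiplicity of λ is n − rank(A − λI), which equals the number of Jordan blocks for λ):
  λ = -4: algebraic multiplicity = 5, geometric multiplicity = 3

Determining the block sizes for each eigenvalue:
  λ = -4: with am = 5 and gm = 3, the partition is not yet determined (e.g. several partitions of 5 into 3 parts exist). Let N = A − (-4)·I. Computing rank(N^1) = 2, rank(N^2) = 1, rank(N^3) = 0; the number of blocks of size ≥ j is rank(N^{j−1}) − rank(N^j), giving [3, 1, 1]. So we have 1 block(s) of size 3, 2 block(s) of size 1 → block sizes [3, 1, 1]

Assembling the blocks gives a Jordan form
J =
  [-4,  1,  0,  0,  0]
  [ 0, -4,  1,  0,  0]
  [ 0,  0, -4,  0,  0]
  [ 0,  0,  0, -4,  0]
  [ 0,  0,  0,  0, -4]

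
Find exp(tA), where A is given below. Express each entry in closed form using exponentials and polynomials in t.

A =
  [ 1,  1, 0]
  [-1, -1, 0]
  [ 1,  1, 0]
e^{tA} =
  [t + 1, t, 0]
  [-t, 1 - t, 0]
  [t, t, 1]

Strategy: write A = P · J · P⁻¹ where J is a Jordan canonical form, so e^{tA} = P · e^{tJ} · P⁻¹, and e^{tJ} can be computed block-by-block.

A has Jordan form
J =
  [0, 1, 0]
  [0, 0, 0]
  [0, 0, 0]
(up to reordering of blocks).

Per-block formulas:
  For a 2×2 Jordan block J_2(0): exp(t · J_2(0)) = e^(0t)·(I + t·N), where N is the 2×2 nilpotent shift.
  For a 1×1 block at λ = 0: exp(t · [0]) = [e^(0t)].

After assembling e^{tJ} and conjugating by P, we get:

e^{tA} =
  [t + 1, t, 0]
  [-t, 1 - t, 0]
  [t, t, 1]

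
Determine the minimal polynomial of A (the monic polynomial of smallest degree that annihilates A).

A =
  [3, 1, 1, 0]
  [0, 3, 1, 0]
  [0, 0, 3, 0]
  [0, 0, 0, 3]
x^3 - 9*x^2 + 27*x - 27

The characteristic polynomial is χ_A(x) = (x - 3)^4, so the eigenvalues are known. The minimal polynomial is
  m_A(x) = Π_λ (x − λ)^{k_λ}
where k_λ is the size of the *largest* Jordan block for λ (equivalently, the smallest k with (A − λI)^k v = 0 for every generalised eigenvector v of λ).

  λ = 3: largest Jordan block has size 3, contributing (x − 3)^3

So m_A(x) = (x - 3)^3 = x^3 - 9*x^2 + 27*x - 27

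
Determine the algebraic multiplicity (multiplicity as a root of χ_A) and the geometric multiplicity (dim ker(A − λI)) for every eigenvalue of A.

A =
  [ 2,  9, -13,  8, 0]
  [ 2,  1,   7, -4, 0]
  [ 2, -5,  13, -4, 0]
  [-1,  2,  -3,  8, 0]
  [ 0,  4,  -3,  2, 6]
λ = 6: alg = 5, geom = 2

Step 1 — factor the characteristic polynomial to read off the algebraic multiplicities:
  χ_A(x) = (x - 6)^5

Step 2 — compute geometric multiplicities via the rank-nullity identity g(λ) = n − rank(A − λI):
  rank(A − (6)·I) = 3, so dim ker(A − (6)·I) = n − 3 = 2

Summary:
  λ = 6: algebraic multiplicity = 5, geometric multiplicity = 2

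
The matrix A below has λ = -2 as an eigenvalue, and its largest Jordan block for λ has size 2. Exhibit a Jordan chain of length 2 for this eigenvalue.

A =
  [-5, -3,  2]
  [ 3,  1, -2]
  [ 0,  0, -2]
A Jordan chain for λ = -2 of length 2:
v_1 = (-3, 3, 0)ᵀ
v_2 = (1, 0, 0)ᵀ

Let N = A − (-2)·I. We want v_2 with N^2 v_2 = 0 but N^1 v_2 ≠ 0; then v_{j-1} := N · v_j for j = 2, …, 2.

Pick v_2 = (1, 0, 0)ᵀ.
Then v_1 = N · v_2 = (-3, 3, 0)ᵀ.

Sanity check: (A − (-2)·I) v_1 = (0, 0, 0)ᵀ = 0. ✓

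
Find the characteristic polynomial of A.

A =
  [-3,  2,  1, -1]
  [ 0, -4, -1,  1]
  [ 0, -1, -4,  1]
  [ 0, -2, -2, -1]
x^4 + 12*x^3 + 54*x^2 + 108*x + 81

Expanding det(x·I − A) (e.g. by cofactor expansion or by noting that A is similar to its Jordan form J, which has the same characteristic polynomial as A) gives
  χ_A(x) = x^4 + 12*x^3 + 54*x^2 + 108*x + 81
which factors as (x + 3)^4. The eigenvalues (with algebraic multiplicities) are λ = -3 with multiplicity 4.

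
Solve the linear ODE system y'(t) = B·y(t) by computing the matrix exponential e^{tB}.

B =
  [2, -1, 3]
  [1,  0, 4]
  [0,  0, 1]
e^{tB} =
  [t*exp(t) + exp(t), -t*exp(t), -t^2*exp(t)/2 + 3*t*exp(t)]
  [t*exp(t), -t*exp(t) + exp(t), -t^2*exp(t)/2 + 4*t*exp(t)]
  [0, 0, exp(t)]

Strategy: write B = P · J · P⁻¹ where J is a Jordan canonical form, so e^{tB} = P · e^{tJ} · P⁻¹, and e^{tJ} can be computed block-by-block.

B has Jordan form
J =
  [1, 1, 0]
  [0, 1, 1]
  [0, 0, 1]
(up to reordering of blocks).

Per-block formulas:
  For a 3×3 Jordan block J_3(1): exp(t · J_3(1)) = e^(1t)·(I + t·N + (t^2/2)·N^2), where N is the 3×3 nilpotent shift.

After assembling e^{tJ} and conjugating by P, we get:

e^{tB} =
  [t*exp(t) + exp(t), -t*exp(t), -t^2*exp(t)/2 + 3*t*exp(t)]
  [t*exp(t), -t*exp(t) + exp(t), -t^2*exp(t)/2 + 4*t*exp(t)]
  [0, 0, exp(t)]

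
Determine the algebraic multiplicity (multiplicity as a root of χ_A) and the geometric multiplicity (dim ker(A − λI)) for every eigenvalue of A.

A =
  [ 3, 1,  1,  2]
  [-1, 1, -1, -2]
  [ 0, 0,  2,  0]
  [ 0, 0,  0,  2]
λ = 2: alg = 4, geom = 3

Step 1 — factor the characteristic polynomial to read off the algebraic multiplicities:
  χ_A(x) = (x - 2)^4

Step 2 — compute geometric multiplicities via the rank-nullity identity g(λ) = n − rank(A − λI):
  rank(A − (2)·I) = 1, so dim ker(A − (2)·I) = n − 1 = 3

Summary:
  λ = 2: algebraic multiplicity = 4, geometric multiplicity = 3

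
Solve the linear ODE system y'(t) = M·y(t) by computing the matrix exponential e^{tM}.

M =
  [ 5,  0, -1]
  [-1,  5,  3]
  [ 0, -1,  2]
e^{tM} =
  [t^2*exp(4*t)/2 + t*exp(4*t) + exp(4*t), t^2*exp(4*t)/2, t^2*exp(4*t)/2 - t*exp(4*t)]
  [-t^2*exp(4*t) - t*exp(4*t), -t^2*exp(4*t) + t*exp(4*t) + exp(4*t), -t^2*exp(4*t) + 3*t*exp(4*t)]
  [t^2*exp(4*t)/2, t^2*exp(4*t)/2 - t*exp(4*t), t^2*exp(4*t)/2 - 2*t*exp(4*t) + exp(4*t)]

Strategy: write M = P · J · P⁻¹ where J is a Jordan canonical form, so e^{tM} = P · e^{tJ} · P⁻¹, and e^{tJ} can be computed block-by-block.

M has Jordan form
J =
  [4, 1, 0]
  [0, 4, 1]
  [0, 0, 4]
(up to reordering of blocks).

Per-block formulas:
  For a 3×3 Jordan block J_3(4): exp(t · J_3(4)) = e^(4t)·(I + t·N + (t^2/2)·N^2), where N is the 3×3 nilpotent shift.

After assembling e^{tJ} and conjugating by P, we get:

e^{tM} =
  [t^2*exp(4*t)/2 + t*exp(4*t) + exp(4*t), t^2*exp(4*t)/2, t^2*exp(4*t)/2 - t*exp(4*t)]
  [-t^2*exp(4*t) - t*exp(4*t), -t^2*exp(4*t) + t*exp(4*t) + exp(4*t), -t^2*exp(4*t) + 3*t*exp(4*t)]
  [t^2*exp(4*t)/2, t^2*exp(4*t)/2 - t*exp(4*t), t^2*exp(4*t)/2 - 2*t*exp(4*t) + exp(4*t)]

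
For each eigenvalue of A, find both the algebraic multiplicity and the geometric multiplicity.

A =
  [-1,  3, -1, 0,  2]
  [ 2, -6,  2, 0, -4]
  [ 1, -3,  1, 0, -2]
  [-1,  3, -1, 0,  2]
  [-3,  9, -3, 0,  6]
λ = 0: alg = 5, geom = 4

Step 1 — factor the characteristic polynomial to read off the algebraic multiplicities:
  χ_A(x) = x^5

Step 2 — compute geometric multiplicities via the rank-nullity identity g(λ) = n − rank(A − λI):
  rank(A − (0)·I) = 1, so dim ker(A − (0)·I) = n − 1 = 4

Summary:
  λ = 0: algebraic multiplicity = 5, geometric multiplicity = 4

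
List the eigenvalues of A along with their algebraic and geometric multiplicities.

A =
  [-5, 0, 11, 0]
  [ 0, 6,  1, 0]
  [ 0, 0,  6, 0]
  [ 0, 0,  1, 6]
λ = -5: alg = 1, geom = 1; λ = 6: alg = 3, geom = 2

Step 1 — factor the characteristic polynomial to read off the algebraic multiplicities:
  χ_A(x) = (x - 6)^3*(x + 5)

Step 2 — compute geometric multiplicities via the rank-nullity identity g(λ) = n − rank(A − λI):
  rank(A − (-5)·I) = 3, so dim ker(A − (-5)·I) = n − 3 = 1
  rank(A − (6)·I) = 2, so dim ker(A − (6)·I) = n − 2 = 2

Summary:
  λ = -5: algebraic multiplicity = 1, geometric multiplicity = 1
  λ = 6: algebraic multiplicity = 3, geometric multiplicity = 2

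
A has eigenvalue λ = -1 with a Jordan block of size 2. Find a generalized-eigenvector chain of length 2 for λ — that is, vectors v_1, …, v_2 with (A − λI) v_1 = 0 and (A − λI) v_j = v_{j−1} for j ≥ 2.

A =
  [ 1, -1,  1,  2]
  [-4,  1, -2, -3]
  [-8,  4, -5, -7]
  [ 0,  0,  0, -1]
A Jordan chain for λ = -1 of length 2:
v_1 = (2, -4, -8, 0)ᵀ
v_2 = (1, 0, 0, 0)ᵀ

Let N = A − (-1)·I. We want v_2 with N^2 v_2 = 0 but N^1 v_2 ≠ 0; then v_{j-1} := N · v_j for j = 2, …, 2.

Pick v_2 = (1, 0, 0, 0)ᵀ.
Then v_1 = N · v_2 = (2, -4, -8, 0)ᵀ.

Sanity check: (A − (-1)·I) v_1 = (0, 0, 0, 0)ᵀ = 0. ✓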